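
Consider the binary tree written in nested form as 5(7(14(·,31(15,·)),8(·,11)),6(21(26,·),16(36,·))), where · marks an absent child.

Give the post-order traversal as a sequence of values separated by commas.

Post-order visits the left subtree, then the right subtree, then the node.
At 5: go left to 7.
  At 7: go left to 14.
    At 14: no left child.
    At 14: go right to 31.
      At 31: go left to 15.
        15 is a leaf — visit 15.
      At 31: no right child.
      Visit 31.
    Visit 14.
  At 7: go right to 8.
    At 8: no left child.
    At 8: go right to 11.
      11 is a leaf — visit 11.
    Visit 8.
  Visit 7.
At 5: go right to 6.
  At 6: go left to 21.
    At 21: go left to 26.
      26 is a leaf — visit 26.
    At 21: no right child.
    Visit 21.
  At 6: go right to 16.
    At 16: go left to 36.
      36 is a leaf — visit 36.
    At 16: no right child.
    Visit 16.
  Visit 6.
Visit 5.

15, 31, 14, 11, 8, 7, 26, 21, 36, 16, 6, 5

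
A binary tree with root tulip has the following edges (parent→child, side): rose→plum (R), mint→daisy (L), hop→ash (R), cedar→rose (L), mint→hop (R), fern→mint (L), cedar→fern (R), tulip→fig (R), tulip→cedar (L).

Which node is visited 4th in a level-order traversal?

Level-order visits nodes level by level from the root, left to right within each level.
Level 0: tulip
Level 1: cedar, fig
Level 2: rose, fern
Level 3: plum, mint
Level 4: daisy, hop
Level 5: ash
Full level-order sequence: tulip, cedar, fig, rose, fern, plum, mint, daisy, hop, ash.

rose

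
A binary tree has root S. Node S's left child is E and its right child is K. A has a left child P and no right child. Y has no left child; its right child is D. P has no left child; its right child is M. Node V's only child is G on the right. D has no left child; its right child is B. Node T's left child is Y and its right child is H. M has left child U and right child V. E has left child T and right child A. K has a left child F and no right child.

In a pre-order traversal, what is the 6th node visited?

Pre-order visits the node, then its left subtree, then its right subtree.
Visit S.
At S: go left to E.
  Visit E.
  At E: go left to T.
    Visit T.
    At T: go left to Y.
      Visit Y.
      At Y: no left child.
      At Y: go right to D.
        Visit D.
        At D: no left child.
        At D: go right to B.
          B is a leaf — visit B.
    At T: go right to H.
      H is a leaf — visit H.
  At E: go right to A.
    Visit A.
    At A: go left to P.
      Visit P.
      At P: no left child.
      At P: go right to M.
        Visit M.
        At M: go left to U.
          U is a leaf — visit U.
        At M: go right to V.
          Visit V.
          At V: no left child.
          At V: go right to G.
            G is a leaf — visit G.
    At A: no right child.
At S: go right to K.
  Visit K.
  At K: go left to F.
    F is a leaf — visit F.
  At K: no right child.
Full pre-order sequence: S, E, T, Y, D, B, H, A, P, M, U, V, G, K, F.

B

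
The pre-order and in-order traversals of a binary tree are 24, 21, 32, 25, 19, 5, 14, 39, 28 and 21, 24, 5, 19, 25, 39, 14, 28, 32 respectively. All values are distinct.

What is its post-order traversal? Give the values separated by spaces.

The first element of pre-order is the root; it splits in-order into left and right subtrees.
Root 24: left subtree has 1 node {21}, right has 7 {5, 19, 25, 39, 14, 28, 32}.
  Root 32: left subtree has 6 nodes {5, 19, 25, 39, 14, 28}, right has 0 { }.
    Root 25: left subtree has 2 nodes {5, 19}, right has 3 {39, 14, 28}.
      Root 19: left subtree has 1 node {5}, right has 0 { }.
      Root 14: left subtree has 1 node {39}, right has 1 {28}.

21 5 19 39 28 14 25 32 24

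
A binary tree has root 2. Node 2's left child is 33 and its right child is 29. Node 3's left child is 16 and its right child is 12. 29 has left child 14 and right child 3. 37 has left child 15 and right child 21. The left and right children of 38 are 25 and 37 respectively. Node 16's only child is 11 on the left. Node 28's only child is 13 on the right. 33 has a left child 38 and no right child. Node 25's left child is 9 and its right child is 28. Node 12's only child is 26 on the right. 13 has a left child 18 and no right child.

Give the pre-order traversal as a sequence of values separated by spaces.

Pre-order visits the node, then its left subtree, then its right subtree.
Visit 2.
At 2: go left to 33.
  Visit 33.
  At 33: go left to 38.
    Visit 38.
    At 38: go left to 25.
      Visit 25.
      At 25: go left to 9.
        9 is a leaf — visit 9.
      At 25: go right to 28.
        Visit 28.
        At 28: no left child.
        At 28: go right to 13.
          Visit 13.
          At 13: go left to 18.
            18 is a leaf — visit 18.
          At 13: no right child.
    At 38: go right to 37.
      Visit 37.
      At 37: go left to 15.
        15 is a leaf — visit 15.
      At 37: go right to 21.
        21 is a leaf — visit 21.
  At 33: no right child.
At 2: go right to 29.
  Visit 29.
  At 29: go left to 14.
    14 is a leaf — visit 14.
  At 29: go right to 3.
    Visit 3.
    At 3: go left to 16.
      Visit 16.
      At 16: go left to 11.
        11 is a leaf — visit 11.
      At 16: no right child.
    At 3: go right to 12.
      Visit 12.
      At 12: no left child.
      At 12: go right to 26.
        26 is a leaf — visit 26.

2 33 38 25 9 28 13 18 37 15 21 29 14 3 16 11 12 26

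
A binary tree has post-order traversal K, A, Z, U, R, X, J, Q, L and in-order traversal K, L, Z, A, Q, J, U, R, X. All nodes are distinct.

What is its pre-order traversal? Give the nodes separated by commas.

The last element of post-order is the root; it splits in-order into left and right subtrees.
Root L: left subtree has 1 node {K}, right has 7 {Z, A, Q, J, U, R, X}.
  Root Q: left subtree has 2 nodes {Z, A}, right has 4 {J, U, R, X}.
    Root Z: left subtree has 0 nodes { }, right has 1 {A}.
    Root J: left subtree has 0 nodes { }, right has 3 {U, R, X}.
      Root X: left subtree has 2 nodes {U, R}, right has 0 { }.
        Root R: left subtree has 1 node {U}, right has 0 { }.

L, K, Q, Z, A, J, X, R, U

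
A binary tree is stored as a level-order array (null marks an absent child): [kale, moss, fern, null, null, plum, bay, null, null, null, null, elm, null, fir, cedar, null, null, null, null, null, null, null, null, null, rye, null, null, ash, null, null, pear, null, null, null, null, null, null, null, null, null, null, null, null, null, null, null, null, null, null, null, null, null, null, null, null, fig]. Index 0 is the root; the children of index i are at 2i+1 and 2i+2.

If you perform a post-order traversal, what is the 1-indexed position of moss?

1

Post-order visits the left subtree, then the right subtree, then the node.
At kale: go left to moss.
  moss is a leaf — visit moss.
At kale: go right to fern.
  At fern: go left to plum.
    At plum: go left to elm.
      At elm: no left child.
      At elm: go right to rye.
        rye is a leaf — visit rye.
      Visit elm.
    At plum: no right child.
    Visit plum.
  At fern: go right to bay.
    At bay: go left to fir.
      At fir: go left to ash.
        At ash: go left to fig.
          fig is a leaf — visit fig.
        At ash: no right child.
        Visit ash.
      At fir: no right child.
      Visit fir.
    At bay: go right to cedar.
      At cedar: no left child.
      At cedar: go right to pear.
        pear is a leaf — visit pear.
      Visit cedar.
    Visit bay.
  Visit fern.
Visit kale.
Full post-order sequence: moss, rye, elm, plum, fig, ash, fir, pear, cedar, bay, fern, kale.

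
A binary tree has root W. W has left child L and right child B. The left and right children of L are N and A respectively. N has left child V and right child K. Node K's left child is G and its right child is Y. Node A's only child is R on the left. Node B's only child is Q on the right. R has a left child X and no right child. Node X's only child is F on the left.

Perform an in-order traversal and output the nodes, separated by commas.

V, N, G, K, Y, L, F, X, R, A, W, B, Q

In-order visits the left subtree, then the node, then the right subtree.
At W: go left to L.
  At L: go left to N.
    At N: go left to V.
      V is a leaf — visit V.
    Visit N.
    At N: go right to K.
      At K: go left to G.
        G is a leaf — visit G.
      Visit K.
      At K: go right to Y.
        Y is a leaf — visit Y.
  Visit L.
  At L: go right to A.
    At A: go left to R.
      At R: go left to X.
        At X: go left to F.
          F is a leaf — visit F.
        Visit X.
        At X: no right child.
      Visit R.
      At R: no right child.
    Visit A.
    At A: no right child.
Visit W.
At W: go right to B.
  At B: no left child.
  Visit B.
  At B: go right to Q.
    Q is a leaf — visit Q.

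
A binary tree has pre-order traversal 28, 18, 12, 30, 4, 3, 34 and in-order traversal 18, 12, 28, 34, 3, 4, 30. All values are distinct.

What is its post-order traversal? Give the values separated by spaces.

The first element of pre-order is the root; it splits in-order into left and right subtrees.
Root 28: left subtree has 2 nodes {18, 12}, right has 4 {34, 3, 4, 30}.
  Root 18: left subtree has 0 nodes { }, right has 1 {12}.
  Root 30: left subtree has 3 nodes {34, 3, 4}, right has 0 { }.
    Root 4: left subtree has 2 nodes {34, 3}, right has 0 { }.
      Root 3: left subtree has 1 node {34}, right has 0 { }.

12 18 34 3 4 30 28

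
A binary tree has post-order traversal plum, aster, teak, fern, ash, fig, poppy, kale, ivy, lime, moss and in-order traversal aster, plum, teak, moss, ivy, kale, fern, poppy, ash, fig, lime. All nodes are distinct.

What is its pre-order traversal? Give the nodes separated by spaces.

moss teak aster plum lime ivy kale poppy fern fig ash

The last element of post-order is the root; it splits in-order into left and right subtrees.
Root moss: left subtree has 3 nodes {aster, plum, teak}, right has 7 {ivy, kale, fern, poppy, ash, fig, lime}.
  Root teak: left subtree has 2 nodes {aster, plum}, right has 0 { }.
    Root aster: left subtree has 0 nodes { }, right has 1 {plum}.
  Root lime: left subtree has 6 nodes {ivy, kale, fern, poppy, ash, fig}, right has 0 { }.
    Root ivy: left subtree has 0 nodes { }, right has 5 {kale, fern, poppy, ash, fig}.
      Root kale: left subtree has 0 nodes { }, right has 4 {fern, poppy, ash, fig}.
        Root poppy: left subtree has 1 node {fern}, right has 2 {ash, fig}.
          Root fig: left subtree has 1 node {ash}, right has 0 { }.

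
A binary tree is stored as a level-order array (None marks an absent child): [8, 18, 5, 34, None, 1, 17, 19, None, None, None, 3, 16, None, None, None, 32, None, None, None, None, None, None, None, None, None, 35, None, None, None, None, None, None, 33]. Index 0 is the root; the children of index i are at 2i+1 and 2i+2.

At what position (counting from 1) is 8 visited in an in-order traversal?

In-order visits the left subtree, then the node, then the right subtree.
At 8: go left to 18.
  At 18: go left to 34.
    At 34: go left to 19.
      At 19: no left child.
      Visit 19.
      At 19: go right to 32.
        At 32: go left to 33.
          33 is a leaf — visit 33.
        Visit 32.
        At 32: no right child.
    Visit 34.
    At 34: no right child.
  Visit 18.
  At 18: no right child.
Visit 8.
At 8: go right to 5.
  At 5: go left to 1.
    At 1: go left to 3.
      3 is a leaf — visit 3.
    Visit 1.
    At 1: go right to 16.
      At 16: no left child.
      Visit 16.
      At 16: go right to 35.
        35 is a leaf — visit 35.
  Visit 5.
  At 5: go right to 17.
    17 is a leaf — visit 17.
Full in-order sequence: 19, 33, 32, 34, 18, 8, 3, 1, 16, 35, 5, 17.

6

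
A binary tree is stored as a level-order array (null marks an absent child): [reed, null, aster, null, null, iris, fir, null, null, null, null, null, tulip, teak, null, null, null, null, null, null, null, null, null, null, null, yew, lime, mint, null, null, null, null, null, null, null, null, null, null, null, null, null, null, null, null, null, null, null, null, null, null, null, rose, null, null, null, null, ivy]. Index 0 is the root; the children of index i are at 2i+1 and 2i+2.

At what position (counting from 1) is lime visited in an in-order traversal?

6

In-order visits the left subtree, then the node, then the right subtree.
At reed: no left child.
Visit reed.
At reed: go right to aster.
  At aster: go left to iris.
    At iris: no left child.
    Visit iris.
    At iris: go right to tulip.
      At tulip: go left to yew.
        At yew: go left to rose.
          rose is a leaf — visit rose.
        Visit yew.
        At yew: no right child.
      Visit tulip.
      At tulip: go right to lime.
        lime is a leaf — visit lime.
  Visit aster.
  At aster: go right to fir.
    At fir: go left to teak.
      At teak: go left to mint.
        At mint: no left child.
        Visit mint.
        At mint: go right to ivy.
          ivy is a leaf — visit ivy.
      Visit teak.
      At teak: no right child.
    Visit fir.
    At fir: no right child.
Full in-order sequence: reed, iris, rose, yew, tulip, lime, aster, mint, ivy, teak, fir.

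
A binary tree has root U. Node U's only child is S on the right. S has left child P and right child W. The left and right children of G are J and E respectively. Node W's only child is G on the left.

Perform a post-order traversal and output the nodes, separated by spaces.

P J E G W S U

Post-order visits the left subtree, then the right subtree, then the node.
At U: no left child.
At U: go right to S.
  At S: go left to P.
    P is a leaf — visit P.
  At S: go right to W.
    At W: go left to G.
      At G: go left to J.
        J is a leaf — visit J.
      At G: go right to E.
        E is a leaf — visit E.
      Visit G.
    At W: no right child.
    Visit W.
  Visit S.
Visit U.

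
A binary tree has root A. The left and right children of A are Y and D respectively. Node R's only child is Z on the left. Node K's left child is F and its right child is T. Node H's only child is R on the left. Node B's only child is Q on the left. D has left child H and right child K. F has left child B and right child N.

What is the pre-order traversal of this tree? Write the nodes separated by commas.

A, Y, D, H, R, Z, K, F, B, Q, N, T

Pre-order visits the node, then its left subtree, then its right subtree.
Visit A.
At A: go left to Y.
  Y is a leaf — visit Y.
At A: go right to D.
  Visit D.
  At D: go left to H.
    Visit H.
    At H: go left to R.
      Visit R.
      At R: go left to Z.
        Z is a leaf — visit Z.
      At R: no right child.
    At H: no right child.
  At D: go right to K.
    Visit K.
    At K: go left to F.
      Visit F.
      At F: go left to B.
        Visit B.
        At B: go left to Q.
          Q is a leaf — visit Q.
        At B: no right child.
      At F: go right to N.
        N is a leaf — visit N.
    At K: go right to T.
      T is a leaf — visit T.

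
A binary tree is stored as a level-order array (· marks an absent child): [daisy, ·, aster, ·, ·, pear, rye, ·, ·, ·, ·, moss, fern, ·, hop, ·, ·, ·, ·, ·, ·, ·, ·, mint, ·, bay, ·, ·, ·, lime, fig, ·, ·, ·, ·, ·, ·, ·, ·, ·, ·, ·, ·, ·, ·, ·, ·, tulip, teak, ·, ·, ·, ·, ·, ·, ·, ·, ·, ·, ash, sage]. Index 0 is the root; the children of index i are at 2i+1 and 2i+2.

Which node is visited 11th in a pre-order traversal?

hop

Pre-order visits the node, then its left subtree, then its right subtree.
Visit daisy.
At daisy: no left child.
At daisy: go right to aster.
  Visit aster.
  At aster: go left to pear.
    Visit pear.
    At pear: go left to moss.
      Visit moss.
      At moss: go left to mint.
        Visit mint.
        At mint: go left to tulip.
          tulip is a leaf — visit tulip.
        At mint: go right to teak.
          teak is a leaf — visit teak.
      At moss: no right child.
    At pear: go right to fern.
      Visit fern.
      At fern: go left to bay.
        bay is a leaf — visit bay.
      At fern: no right child.
  At aster: go right to rye.
    Visit rye.
    At rye: no left child.
    At rye: go right to hop.
      Visit hop.
      At hop: go left to lime.
        Visit lime.
        At lime: go left to ash.
          ash is a leaf — visit ash.
        At lime: go right to sage.
          sage is a leaf — visit sage.
      At hop: go right to fig.
        fig is a leaf — visit fig.
Full pre-order sequence: daisy, aster, pear, moss, mint, tulip, teak, fern, bay, rye, hop, lime, ash, sage, fig.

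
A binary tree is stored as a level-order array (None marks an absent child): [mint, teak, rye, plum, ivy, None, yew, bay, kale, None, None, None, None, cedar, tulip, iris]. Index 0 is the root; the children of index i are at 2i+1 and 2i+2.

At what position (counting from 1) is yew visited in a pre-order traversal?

Pre-order visits the node, then its left subtree, then its right subtree.
Visit mint.
At mint: go left to teak.
  Visit teak.
  At teak: go left to plum.
    Visit plum.
    At plum: go left to bay.
      Visit bay.
      At bay: go left to iris.
        iris is a leaf — visit iris.
      At bay: no right child.
    At plum: go right to kale.
      kale is a leaf — visit kale.
  At teak: go right to ivy.
    ivy is a leaf — visit ivy.
At mint: go right to rye.
  Visit rye.
  At rye: no left child.
  At rye: go right to yew.
    Visit yew.
    At yew: go left to cedar.
      cedar is a leaf — visit cedar.
    At yew: go right to tulip.
      tulip is a leaf — visit tulip.
Full pre-order sequence: mint, teak, plum, bay, iris, kale, ivy, rye, yew, cedar, tulip.

9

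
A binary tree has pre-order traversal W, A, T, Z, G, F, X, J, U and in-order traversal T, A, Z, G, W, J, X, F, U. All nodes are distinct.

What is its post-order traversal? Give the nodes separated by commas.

T, G, Z, A, J, X, U, F, W

The first element of pre-order is the root; it splits in-order into left and right subtrees.
Root W: left subtree has 4 nodes {T, A, Z, G}, right has 4 {J, X, F, U}.
  Root A: left subtree has 1 node {T}, right has 2 {Z, G}.
    Root Z: left subtree has 0 nodes { }, right has 1 {G}.
  Root F: left subtree has 2 nodes {J, X}, right has 1 {U}.
    Root X: left subtree has 1 node {J}, right has 0 { }.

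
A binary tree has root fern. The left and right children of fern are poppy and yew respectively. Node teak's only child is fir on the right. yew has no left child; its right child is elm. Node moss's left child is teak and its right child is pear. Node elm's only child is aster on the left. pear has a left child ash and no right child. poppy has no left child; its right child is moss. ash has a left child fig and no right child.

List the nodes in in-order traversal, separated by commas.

In-order visits the left subtree, then the node, then the right subtree.
At fern: go left to poppy.
  At poppy: no left child.
  Visit poppy.
  At poppy: go right to moss.
    At moss: go left to teak.
      At teak: no left child.
      Visit teak.
      At teak: go right to fir.
        fir is a leaf — visit fir.
    Visit moss.
    At moss: go right to pear.
      At pear: go left to ash.
        At ash: go left to fig.
          fig is a leaf — visit fig.
        Visit ash.
        At ash: no right child.
      Visit pear.
      At pear: no right child.
Visit fern.
At fern: go right to yew.
  At yew: no left child.
  Visit yew.
  At yew: go right to elm.
    At elm: go left to aster.
      aster is a leaf — visit aster.
    Visit elm.
    At elm: no right child.

poppy, teak, fir, moss, fig, ash, pear, fern, yew, aster, elm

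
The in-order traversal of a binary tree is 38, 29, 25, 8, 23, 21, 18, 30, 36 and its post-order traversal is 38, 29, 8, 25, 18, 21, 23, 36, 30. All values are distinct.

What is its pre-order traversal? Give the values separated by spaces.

The last element of post-order is the root; it splits in-order into left and right subtrees.
Root 30: left subtree has 7 nodes {38, 29, 25, 8, 23, 21, 18}, right has 1 {36}.
  Root 23: left subtree has 4 nodes {38, 29, 25, 8}, right has 2 {21, 18}.
    Root 25: left subtree has 2 nodes {38, 29}, right has 1 {8}.
      Root 29: left subtree has 1 node {38}, right has 0 { }.
    Root 21: left subtree has 0 nodes { }, right has 1 {18}.

30 23 25 29 38 8 21 18 36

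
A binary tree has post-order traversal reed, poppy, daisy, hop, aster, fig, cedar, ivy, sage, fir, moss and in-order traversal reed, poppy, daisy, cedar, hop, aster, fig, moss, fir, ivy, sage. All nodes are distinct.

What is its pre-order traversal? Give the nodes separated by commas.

moss, cedar, daisy, poppy, reed, fig, aster, hop, fir, sage, ivy

The last element of post-order is the root; it splits in-order into left and right subtrees.
Root moss: left subtree has 7 nodes {reed, poppy, daisy, cedar, hop, aster, fig}, right has 3 {fir, ivy, sage}.
  Root cedar: left subtree has 3 nodes {reed, poppy, daisy}, right has 3 {hop, aster, fig}.
    Root daisy: left subtree has 2 nodes {reed, poppy}, right has 0 { }.
      Root poppy: left subtree has 1 node {reed}, right has 0 { }.
    Root fig: left subtree has 2 nodes {hop, aster}, right has 0 { }.
      Root aster: left subtree has 1 node {hop}, right has 0 { }.
  Root fir: left subtree has 0 nodes { }, right has 2 {ivy, sage}.
    Root sage: left subtree has 1 node {ivy}, right has 0 { }.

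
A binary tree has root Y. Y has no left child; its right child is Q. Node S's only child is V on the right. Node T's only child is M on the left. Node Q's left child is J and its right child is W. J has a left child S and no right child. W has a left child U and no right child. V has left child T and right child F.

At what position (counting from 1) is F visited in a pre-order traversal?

Pre-order visits the node, then its left subtree, then its right subtree.
Visit Y.
At Y: no left child.
At Y: go right to Q.
  Visit Q.
  At Q: go left to J.
    Visit J.
    At J: go left to S.
      Visit S.
      At S: no left child.
      At S: go right to V.
        Visit V.
        At V: go left to T.
          Visit T.
          At T: go left to M.
            M is a leaf — visit M.
          At T: no right child.
        At V: go right to F.
          F is a leaf — visit F.
    At J: no right child.
  At Q: go right to W.
    Visit W.
    At W: go left to U.
      U is a leaf — visit U.
    At W: no right child.
Full pre-order sequence: Y, Q, J, S, V, T, M, F, W, U.

8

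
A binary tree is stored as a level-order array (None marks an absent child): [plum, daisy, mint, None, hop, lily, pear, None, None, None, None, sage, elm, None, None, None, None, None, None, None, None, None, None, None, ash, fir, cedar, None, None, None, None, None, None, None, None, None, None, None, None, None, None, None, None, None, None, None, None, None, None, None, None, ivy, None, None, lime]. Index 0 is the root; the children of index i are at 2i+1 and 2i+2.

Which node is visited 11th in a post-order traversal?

Post-order visits the left subtree, then the right subtree, then the node.
At plum: go left to daisy.
  At daisy: no left child.
  At daisy: go right to hop.
    hop is a leaf — visit hop.
  Visit daisy.
At plum: go right to mint.
  At mint: go left to lily.
    At lily: go left to sage.
      At sage: no left child.
      At sage: go right to ash.
        ash is a leaf — visit ash.
      Visit sage.
    At lily: go right to elm.
      At elm: go left to fir.
        At fir: go left to ivy.
          ivy is a leaf — visit ivy.
        At fir: no right child.
        Visit fir.
      At elm: go right to cedar.
        At cedar: no left child.
        At cedar: go right to lime.
          lime is a leaf — visit lime.
        Visit cedar.
      Visit elm.
    Visit lily.
  At mint: go right to pear.
    pear is a leaf — visit pear.
  Visit mint.
Visit plum.
Full post-order sequence: hop, daisy, ash, sage, ivy, fir, lime, cedar, elm, lily, pear, mint, plum.

pear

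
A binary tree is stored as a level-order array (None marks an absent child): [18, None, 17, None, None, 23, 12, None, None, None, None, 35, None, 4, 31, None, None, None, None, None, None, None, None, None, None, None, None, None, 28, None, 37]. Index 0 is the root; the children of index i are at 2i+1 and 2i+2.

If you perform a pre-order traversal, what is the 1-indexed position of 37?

9

Pre-order visits the node, then its left subtree, then its right subtree.
Visit 18.
At 18: no left child.
At 18: go right to 17.
  Visit 17.
  At 17: go left to 23.
    Visit 23.
    At 23: go left to 35.
      35 is a leaf — visit 35.
    At 23: no right child.
  At 17: go right to 12.
    Visit 12.
    At 12: go left to 4.
      Visit 4.
      At 4: no left child.
      At 4: go right to 28.
        28 is a leaf — visit 28.
    At 12: go right to 31.
      Visit 31.
      At 31: no left child.
      At 31: go right to 37.
        37 is a leaf — visit 37.
Full pre-order sequence: 18, 17, 23, 35, 12, 4, 28, 31, 37.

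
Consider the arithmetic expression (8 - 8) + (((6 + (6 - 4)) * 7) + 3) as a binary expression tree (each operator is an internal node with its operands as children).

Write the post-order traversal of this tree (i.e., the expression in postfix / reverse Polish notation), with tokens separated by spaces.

8 8 - 6 6 4 - + 7 * 3 + +

Post-order on an expression tree gives postfix notation: for each operator, emit left operand, right operand, then the operator.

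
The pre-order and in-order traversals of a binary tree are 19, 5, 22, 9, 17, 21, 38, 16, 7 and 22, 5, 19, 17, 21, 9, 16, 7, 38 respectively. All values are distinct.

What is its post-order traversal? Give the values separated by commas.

The first element of pre-order is the root; it splits in-order into left and right subtrees.
Root 19: left subtree has 2 nodes {22, 5}, right has 6 {17, 21, 9, 16, 7, 38}.
  Root 5: left subtree has 1 node {22}, right has 0 { }.
  Root 9: left subtree has 2 nodes {17, 21}, right has 3 {16, 7, 38}.
    Root 17: left subtree has 0 nodes { }, right has 1 {21}.
    Root 38: left subtree has 2 nodes {16, 7}, right has 0 { }.
      Root 16: left subtree has 0 nodes { }, right has 1 {7}.

22, 5, 21, 17, 7, 16, 38, 9, 19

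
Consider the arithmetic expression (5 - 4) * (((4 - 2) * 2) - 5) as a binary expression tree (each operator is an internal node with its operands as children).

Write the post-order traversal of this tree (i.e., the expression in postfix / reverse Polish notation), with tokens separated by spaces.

Post-order on an expression tree gives postfix notation: for each operator, emit left operand, right operand, then the operator.

5 4 - 4 2 - 2 * 5 - *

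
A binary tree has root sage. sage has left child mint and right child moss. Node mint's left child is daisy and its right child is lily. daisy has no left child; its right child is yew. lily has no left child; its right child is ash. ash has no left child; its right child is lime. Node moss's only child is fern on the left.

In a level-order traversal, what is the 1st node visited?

Level-order visits nodes level by level from the root, left to right within each level.
Level 0: sage
Level 1: mint, moss
Level 2: daisy, lily, fern
Level 3: yew, ash
Level 4: lime
Full level-order sequence: sage, mint, moss, daisy, lily, fern, yew, ash, lime.

sage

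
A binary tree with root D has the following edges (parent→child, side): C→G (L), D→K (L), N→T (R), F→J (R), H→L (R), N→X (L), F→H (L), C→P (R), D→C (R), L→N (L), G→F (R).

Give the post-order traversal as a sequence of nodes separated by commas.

K, X, T, N, L, H, J, F, G, P, C, D

Post-order visits the left subtree, then the right subtree, then the node.
At D: go left to K.
  K is a leaf — visit K.
At D: go right to C.
  At C: go left to G.
    At G: no left child.
    At G: go right to F.
      At F: go left to H.
        At H: no left child.
        At H: go right to L.
          At L: go left to N.
            At N: go left to X.
              X is a leaf — visit X.
            At N: go right to T.
              T is a leaf — visit T.
            Visit N.
          At L: no right child.
          Visit L.
        Visit H.
      At F: go right to J.
        J is a leaf — visit J.
      Visit F.
    Visit G.
  At C: go right to P.
    P is a leaf — visit P.
  Visit C.
Visit D.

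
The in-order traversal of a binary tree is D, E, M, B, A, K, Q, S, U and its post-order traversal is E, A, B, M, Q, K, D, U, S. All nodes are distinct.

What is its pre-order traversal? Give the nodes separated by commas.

The last element of post-order is the root; it splits in-order into left and right subtrees.
Root S: left subtree has 7 nodes {D, E, M, B, A, K, Q}, right has 1 {U}.
  Root D: left subtree has 0 nodes { }, right has 6 {E, M, B, A, K, Q}.
    Root K: left subtree has 4 nodes {E, M, B, A}, right has 1 {Q}.
      Root M: left subtree has 1 node {E}, right has 2 {B, A}.
        Root B: left subtree has 0 nodes { }, right has 1 {A}.

S, D, K, M, E, B, A, Q, U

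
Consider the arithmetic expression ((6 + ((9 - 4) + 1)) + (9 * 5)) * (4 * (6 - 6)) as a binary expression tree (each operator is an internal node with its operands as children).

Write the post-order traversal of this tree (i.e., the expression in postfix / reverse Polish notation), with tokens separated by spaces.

Post-order on an expression tree gives postfix notation: for each operator, emit left operand, right operand, then the operator.

6 9 4 - 1 + + 9 5 * + 4 6 6 - * *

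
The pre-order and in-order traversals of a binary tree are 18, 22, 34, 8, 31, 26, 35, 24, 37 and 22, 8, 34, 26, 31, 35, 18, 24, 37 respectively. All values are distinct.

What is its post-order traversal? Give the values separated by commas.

8, 26, 35, 31, 34, 22, 37, 24, 18

The first element of pre-order is the root; it splits in-order into left and right subtrees.
Root 18: left subtree has 6 nodes {22, 8, 34, 26, 31, 35}, right has 2 {24, 37}.
  Root 22: left subtree has 0 nodes { }, right has 5 {8, 34, 26, 31, 35}.
    Root 34: left subtree has 1 node {8}, right has 3 {26, 31, 35}.
      Root 31: left subtree has 1 node {26}, right has 1 {35}.
  Root 24: left subtree has 0 nodes { }, right has 1 {37}.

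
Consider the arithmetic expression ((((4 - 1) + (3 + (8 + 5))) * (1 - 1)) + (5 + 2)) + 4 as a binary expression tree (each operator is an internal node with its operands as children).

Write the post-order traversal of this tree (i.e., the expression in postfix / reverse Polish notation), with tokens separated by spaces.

4 1 - 3 8 5 + + + 1 1 - * 5 2 + + 4 +

Post-order on an expression tree gives postfix notation: for each operator, emit left operand, right operand, then the operator.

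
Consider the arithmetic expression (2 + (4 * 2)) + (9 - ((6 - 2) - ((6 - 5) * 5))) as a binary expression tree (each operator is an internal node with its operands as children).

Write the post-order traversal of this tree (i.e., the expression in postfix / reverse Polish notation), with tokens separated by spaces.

Post-order on an expression tree gives postfix notation: for each operator, emit left operand, right operand, then the operator.

2 4 2 * + 9 6 2 - 6 5 - 5 * - - +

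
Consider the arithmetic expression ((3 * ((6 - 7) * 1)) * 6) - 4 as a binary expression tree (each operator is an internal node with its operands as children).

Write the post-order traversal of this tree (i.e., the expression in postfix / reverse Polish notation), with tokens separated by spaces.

Post-order on an expression tree gives postfix notation: for each operator, emit left operand, right operand, then the operator.

3 6 7 - 1 * * 6 * 4 -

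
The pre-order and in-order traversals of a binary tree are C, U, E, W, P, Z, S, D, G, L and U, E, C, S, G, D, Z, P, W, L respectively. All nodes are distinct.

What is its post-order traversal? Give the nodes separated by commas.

The first element of pre-order is the root; it splits in-order into left and right subtrees.
Root C: left subtree has 2 nodes {U, E}, right has 7 {S, G, D, Z, P, W, L}.
  Root U: left subtree has 0 nodes { }, right has 1 {E}.
  Root W: left subtree has 5 nodes {S, G, D, Z, P}, right has 1 {L}.
    Root P: left subtree has 4 nodes {S, G, D, Z}, right has 0 { }.
      Root Z: left subtree has 3 nodes {S, G, D}, right has 0 { }.
        Root S: left subtree has 0 nodes { }, right has 2 {G, D}.
          Root D: left subtree has 1 node {G}, right has 0 { }.

E, U, G, D, S, Z, P, L, W, C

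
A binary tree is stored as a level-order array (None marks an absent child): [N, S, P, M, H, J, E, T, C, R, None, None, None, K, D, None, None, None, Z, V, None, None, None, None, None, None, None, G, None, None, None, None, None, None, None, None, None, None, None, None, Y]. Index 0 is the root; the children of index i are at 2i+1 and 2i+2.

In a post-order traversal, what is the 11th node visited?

G

Post-order visits the left subtree, then the right subtree, then the node.
At N: go left to S.
  At S: go left to M.
    At M: go left to T.
      T is a leaf — visit T.
    At M: go right to C.
      At C: no left child.
      At C: go right to Z.
        Z is a leaf — visit Z.
      Visit C.
    Visit M.
  At S: go right to H.
    At H: go left to R.
      At R: go left to V.
        At V: no left child.
        At V: go right to Y.
          Y is a leaf — visit Y.
        Visit V.
      At R: no right child.
      Visit R.
    At H: no right child.
    Visit H.
  Visit S.
At N: go right to P.
  At P: go left to J.
    J is a leaf — visit J.
  At P: go right to E.
    At E: go left to K.
      At K: go left to G.
        G is a leaf — visit G.
      At K: no right child.
      Visit K.
    At E: go right to D.
      D is a leaf — visit D.
    Visit E.
  Visit P.
Visit N.
Full post-order sequence: T, Z, C, M, Y, V, R, H, S, J, G, K, D, E, P, N.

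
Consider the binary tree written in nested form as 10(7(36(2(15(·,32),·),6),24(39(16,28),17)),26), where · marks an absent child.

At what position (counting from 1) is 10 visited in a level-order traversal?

Level-order visits nodes level by level from the root, left to right within each level.
Level 0: 10
Level 1: 7, 26
Level 2: 36, 24
Level 3: 2, 6, 39, 17
Level 4: 15, 16, 28
Level 5: 32
Full level-order sequence: 10, 7, 26, 36, 24, 2, 6, 39, 17, 15, 16, 28, 32.

1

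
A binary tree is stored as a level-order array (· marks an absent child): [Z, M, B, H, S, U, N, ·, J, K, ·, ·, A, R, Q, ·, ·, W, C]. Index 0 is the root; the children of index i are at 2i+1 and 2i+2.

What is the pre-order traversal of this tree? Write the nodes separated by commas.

Pre-order visits the node, then its left subtree, then its right subtree.
Visit Z.
At Z: go left to M.
  Visit M.
  At M: go left to H.
    Visit H.
    At H: no left child.
    At H: go right to J.
      Visit J.
      At J: go left to W.
        W is a leaf — visit W.
      At J: go right to C.
        C is a leaf — visit C.
  At M: go right to S.
    Visit S.
    At S: go left to K.
      K is a leaf — visit K.
    At S: no right child.
At Z: go right to B.
  Visit B.
  At B: go left to U.
    Visit U.
    At U: no left child.
    At U: go right to A.
      A is a leaf — visit A.
  At B: go right to N.
    Visit N.
    At N: go left to R.
      R is a leaf — visit R.
    At N: go right to Q.
      Q is a leaf — visit Q.

Z, M, H, J, W, C, S, K, B, U, A, N, R, Q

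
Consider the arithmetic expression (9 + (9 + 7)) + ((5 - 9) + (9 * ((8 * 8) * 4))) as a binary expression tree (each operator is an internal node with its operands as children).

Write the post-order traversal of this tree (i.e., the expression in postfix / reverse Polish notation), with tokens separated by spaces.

Post-order on an expression tree gives postfix notation: for each operator, emit left operand, right operand, then the operator.

9 9 7 + + 5 9 - 9 8 8 * 4 * * + +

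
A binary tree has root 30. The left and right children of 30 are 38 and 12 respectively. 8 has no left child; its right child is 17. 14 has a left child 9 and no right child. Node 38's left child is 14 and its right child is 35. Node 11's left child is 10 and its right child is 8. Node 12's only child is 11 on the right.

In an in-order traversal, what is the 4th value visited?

In-order visits the left subtree, then the node, then the right subtree.
At 30: go left to 38.
  At 38: go left to 14.
    At 14: go left to 9.
      9 is a leaf — visit 9.
    Visit 14.
    At 14: no right child.
  Visit 38.
  At 38: go right to 35.
    35 is a leaf — visit 35.
Visit 30.
At 30: go right to 12.
  At 12: no left child.
  Visit 12.
  At 12: go right to 11.
    At 11: go left to 10.
      10 is a leaf — visit 10.
    Visit 11.
    At 11: go right to 8.
      At 8: no left child.
      Visit 8.
      At 8: go right to 17.
        17 is a leaf — visit 17.
Full in-order sequence: 9, 14, 38, 35, 30, 12, 10, 11, 8, 17.

35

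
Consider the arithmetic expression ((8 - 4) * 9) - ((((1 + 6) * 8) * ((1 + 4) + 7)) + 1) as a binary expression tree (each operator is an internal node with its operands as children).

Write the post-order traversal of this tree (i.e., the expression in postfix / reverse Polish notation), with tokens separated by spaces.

Post-order on an expression tree gives postfix notation: for each operator, emit left operand, right operand, then the operator.

8 4 - 9 * 1 6 + 8 * 1 4 + 7 + * 1 + -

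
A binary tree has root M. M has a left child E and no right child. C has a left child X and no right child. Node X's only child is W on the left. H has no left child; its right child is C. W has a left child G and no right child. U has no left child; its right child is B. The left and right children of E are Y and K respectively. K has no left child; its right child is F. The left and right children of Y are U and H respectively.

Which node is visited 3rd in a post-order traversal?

Post-order visits the left subtree, then the right subtree, then the node.
At M: go left to E.
  At E: go left to Y.
    At Y: go left to U.
      At U: no left child.
      At U: go right to B.
        B is a leaf — visit B.
      Visit U.
    At Y: go right to H.
      At H: no left child.
      At H: go right to C.
        At C: go left to X.
          At X: go left to W.
            At W: go left to G.
              G is a leaf — visit G.
            At W: no right child.
            Visit W.
          At X: no right child.
          Visit X.
        At C: no right child.
        Visit C.
      Visit H.
    Visit Y.
  At E: go right to K.
    At K: no left child.
    At K: go right to F.
      F is a leaf — visit F.
    Visit K.
  Visit E.
At M: no right child.
Visit M.
Full post-order sequence: B, U, G, W, X, C, H, Y, F, K, E, M.

G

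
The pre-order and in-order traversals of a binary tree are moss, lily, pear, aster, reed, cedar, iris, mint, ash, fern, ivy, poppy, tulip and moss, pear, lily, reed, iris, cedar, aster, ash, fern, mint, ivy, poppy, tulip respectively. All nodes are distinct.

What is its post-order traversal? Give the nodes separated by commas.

pear, iris, cedar, reed, fern, ash, tulip, poppy, ivy, mint, aster, lily, moss

The first element of pre-order is the root; it splits in-order into left and right subtrees.
Root moss: left subtree has 0 nodes { }, right has 12 {pear, lily, reed, iris, cedar, aster, ash, fern, mint, ivy, poppy, tulip}.
  Root lily: left subtree has 1 node {pear}, right has 10 {reed, iris, cedar, aster, ash, fern, mint, ivy, poppy, tulip}.
    Root aster: left subtree has 3 nodes {reed, iris, cedar}, right has 6 {ash, fern, mint, ivy, poppy, tulip}.
      Root reed: left subtree has 0 nodes { }, right has 2 {iris, cedar}.
        Root cedar: left subtree has 1 node {iris}, right has 0 { }.
      Root mint: left subtree has 2 nodes {ash, fern}, right has 3 {ivy, poppy, tulip}.
        Root ash: left subtree has 0 nodes { }, right has 1 {fern}.
        Root ivy: left subtree has 0 nodes { }, right has 2 {poppy, tulip}.
          Root poppy: left subtree has 0 nodes { }, right has 1 {tulip}.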